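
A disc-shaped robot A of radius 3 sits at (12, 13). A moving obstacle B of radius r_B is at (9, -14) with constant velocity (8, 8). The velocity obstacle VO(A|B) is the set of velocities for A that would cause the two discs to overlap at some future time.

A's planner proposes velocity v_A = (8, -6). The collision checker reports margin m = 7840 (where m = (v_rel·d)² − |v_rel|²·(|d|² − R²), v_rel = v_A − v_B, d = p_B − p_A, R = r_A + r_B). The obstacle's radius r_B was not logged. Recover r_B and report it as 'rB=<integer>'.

m = 7840
d = (-3, -27);  v_rel = (0, -14),  |v_rel|² = 196
v_rel×d = (0)·(-27) − (-14)·(-3) = -42
since m = R²·196 − (-42)²:  R² = (1764 + 7840) / 196 = 49
R = √49 = 7  ⇒  r_B = 7 − 3 = 4

rB=4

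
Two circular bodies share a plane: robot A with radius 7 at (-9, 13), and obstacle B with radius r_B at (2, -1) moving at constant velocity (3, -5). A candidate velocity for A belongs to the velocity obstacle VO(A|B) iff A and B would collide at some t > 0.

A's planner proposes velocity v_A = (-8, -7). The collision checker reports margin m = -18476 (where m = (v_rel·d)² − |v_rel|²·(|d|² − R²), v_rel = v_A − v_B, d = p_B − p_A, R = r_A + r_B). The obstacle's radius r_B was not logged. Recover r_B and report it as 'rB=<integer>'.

m = -18476
d = (11, -14);  v_rel = (-11, -2),  |v_rel|² = 125
v_rel×d = (-11)·(-14) − (-2)·(11) = 176
since m = R²·125 − 176²:  R² = (30976 + -18476) / 125 = 100
R = √100 = 10  ⇒  r_B = 10 − 7 = 3

rB=3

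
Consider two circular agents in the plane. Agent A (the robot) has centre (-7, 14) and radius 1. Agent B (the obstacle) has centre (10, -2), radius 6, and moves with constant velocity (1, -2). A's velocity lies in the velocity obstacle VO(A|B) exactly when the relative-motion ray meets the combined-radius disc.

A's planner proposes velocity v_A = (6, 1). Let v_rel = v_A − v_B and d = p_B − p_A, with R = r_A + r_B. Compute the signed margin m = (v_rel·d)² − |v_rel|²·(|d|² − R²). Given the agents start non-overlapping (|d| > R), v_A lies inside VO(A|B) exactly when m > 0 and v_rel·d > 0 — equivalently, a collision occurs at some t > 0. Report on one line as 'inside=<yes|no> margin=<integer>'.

d = (17, -16),  |d|² = 545;  R = 1+6 = 7,  c = 545−7² = 496
v_rel = (5, 3),  |v_rel|² = 34;  v_rel·d = (5)·(17) + (3)·(-16) = 37
34·t² − 74·t + 496 = 0  ⇒  m = 37² − 34·496 = -15495
m = -15495 < 0,  v_rel·d = 37 > 0  ⇒  outside

inside=no margin=-15495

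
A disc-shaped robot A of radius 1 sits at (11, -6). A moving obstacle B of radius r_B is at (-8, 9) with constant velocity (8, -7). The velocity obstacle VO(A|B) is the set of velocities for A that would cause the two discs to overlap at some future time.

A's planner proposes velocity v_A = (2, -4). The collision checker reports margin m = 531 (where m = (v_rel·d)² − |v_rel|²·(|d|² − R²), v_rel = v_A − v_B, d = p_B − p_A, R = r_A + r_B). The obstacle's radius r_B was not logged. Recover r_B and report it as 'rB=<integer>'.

m = 531
d = (-19, 15);  v_rel = (-6, 3),  |v_rel|² = 45
v_rel×d = (-6)·(15) − (3)·(-19) = -33
since m = R²·45 − (-33)²:  R² = (1089 + 531) / 45 = 36
R = √36 = 6  ⇒  r_B = 6 − 1 = 5

rB=5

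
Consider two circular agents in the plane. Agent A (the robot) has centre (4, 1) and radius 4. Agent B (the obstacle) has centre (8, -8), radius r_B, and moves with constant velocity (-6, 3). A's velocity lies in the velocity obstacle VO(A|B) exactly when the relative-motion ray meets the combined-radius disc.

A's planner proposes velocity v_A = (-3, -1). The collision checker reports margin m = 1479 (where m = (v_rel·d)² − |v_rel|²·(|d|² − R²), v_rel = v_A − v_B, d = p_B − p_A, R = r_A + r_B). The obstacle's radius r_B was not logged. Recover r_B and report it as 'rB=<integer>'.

m = 1479
d = (4, -9);  v_rel = (3, -4),  |v_rel|² = 25
v_rel×d = (3)·(-9) − (-4)·(4) = -11
since m = R²·25 − (-11)²:  R² = (121 + 1479) / 25 = 64
R = √64 = 8  ⇒  r_B = 8 − 4 = 4

rB=4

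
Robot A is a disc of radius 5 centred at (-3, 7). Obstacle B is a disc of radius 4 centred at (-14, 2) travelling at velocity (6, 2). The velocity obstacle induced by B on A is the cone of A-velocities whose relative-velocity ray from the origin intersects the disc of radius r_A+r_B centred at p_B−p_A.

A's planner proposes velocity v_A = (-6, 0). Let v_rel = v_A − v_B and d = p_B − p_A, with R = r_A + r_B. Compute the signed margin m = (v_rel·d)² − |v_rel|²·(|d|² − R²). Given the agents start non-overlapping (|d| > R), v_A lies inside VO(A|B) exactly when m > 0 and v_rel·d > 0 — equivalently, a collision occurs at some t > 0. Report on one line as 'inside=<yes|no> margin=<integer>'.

d = (-11, -5),  |d|² = 146;  R = 5+4 = 9,  c = 146−9² = 65
v_rel = (-12, -2),  |v_rel|² = 148;  v_rel·d = (-12)·(-11) + (-2)·(-5) = 142
148·t² − 284·t + 65 = 0  ⇒  m = 142² − 148·65 = 10544
m = 10544 > 0,  v_rel·d = 142 > 0  ⇒  inside

inside=yes margin=10544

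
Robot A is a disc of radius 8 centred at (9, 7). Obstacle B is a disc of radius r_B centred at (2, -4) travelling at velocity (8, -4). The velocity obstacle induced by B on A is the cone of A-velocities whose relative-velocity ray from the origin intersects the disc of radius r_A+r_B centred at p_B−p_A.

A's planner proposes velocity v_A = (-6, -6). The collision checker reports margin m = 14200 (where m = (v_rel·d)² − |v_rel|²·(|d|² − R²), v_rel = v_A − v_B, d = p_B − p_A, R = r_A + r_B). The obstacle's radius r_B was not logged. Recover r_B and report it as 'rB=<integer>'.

m = 14200
d = (-7, -11);  v_rel = (-14, -2),  |v_rel|² = 200
v_rel×d = (-14)·(-11) − (-2)·(-7) = 140
since m = R²·200 − 140²:  R² = (19600 + 14200) / 200 = 169
R = √169 = 13  ⇒  r_B = 13 − 8 = 5

rB=5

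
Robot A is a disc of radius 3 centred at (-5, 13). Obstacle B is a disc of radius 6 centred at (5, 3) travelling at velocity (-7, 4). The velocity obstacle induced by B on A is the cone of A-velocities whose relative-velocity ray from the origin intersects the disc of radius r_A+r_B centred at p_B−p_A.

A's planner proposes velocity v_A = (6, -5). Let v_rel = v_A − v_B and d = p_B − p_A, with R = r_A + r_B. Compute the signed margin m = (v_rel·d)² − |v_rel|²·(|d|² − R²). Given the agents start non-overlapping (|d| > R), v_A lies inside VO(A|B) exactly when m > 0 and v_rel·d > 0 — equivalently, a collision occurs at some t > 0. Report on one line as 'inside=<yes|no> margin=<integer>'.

d = (10, -10),  |d|² = 200;  R = 3+6 = 9,  c = 200−9² = 119
v_rel = (13, -9),  |v_rel|² = 250;  v_rel·d = (13)·(10) + (-9)·(-10) = 220
250·t² − 440·t + 119 = 0  ⇒  m = 220² − 250·119 = 18650
m = 18650 > 0,  v_rel·d = 220 > 0  ⇒  inside

inside=yes margin=18650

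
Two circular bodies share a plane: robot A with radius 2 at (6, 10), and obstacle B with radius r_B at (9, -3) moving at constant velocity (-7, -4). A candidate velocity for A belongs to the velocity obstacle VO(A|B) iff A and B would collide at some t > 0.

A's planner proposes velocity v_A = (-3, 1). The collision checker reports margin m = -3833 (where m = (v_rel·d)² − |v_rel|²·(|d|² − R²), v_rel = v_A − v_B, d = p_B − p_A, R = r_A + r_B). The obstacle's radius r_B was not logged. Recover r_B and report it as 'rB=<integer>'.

m = -3833
d = (3, -13);  v_rel = (4, 5),  |v_rel|² = 41
v_rel×d = (4)·(-13) − (5)·(3) = -67
since m = R²·41 − (-67)²:  R² = (4489 + -3833) / 41 = 16
R = √16 = 4  ⇒  r_B = 4 − 2 = 2

rB=2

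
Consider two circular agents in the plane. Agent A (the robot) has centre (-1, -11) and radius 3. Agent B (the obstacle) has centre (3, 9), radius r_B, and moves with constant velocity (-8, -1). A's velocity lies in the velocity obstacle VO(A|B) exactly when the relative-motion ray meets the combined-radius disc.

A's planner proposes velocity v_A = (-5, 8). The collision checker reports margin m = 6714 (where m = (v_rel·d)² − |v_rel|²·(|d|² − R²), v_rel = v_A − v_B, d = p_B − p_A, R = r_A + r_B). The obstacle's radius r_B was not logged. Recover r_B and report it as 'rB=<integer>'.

m = 6714
d = (4, 20);  v_rel = (3, 9),  |v_rel|² = 90
v_rel×d = (3)·(20) − (9)·(4) = 24
since m = R²·90 − 24²:  R² = (576 + 6714) / 90 = 81
R = √81 = 9  ⇒  r_B = 9 − 3 = 6

rB=6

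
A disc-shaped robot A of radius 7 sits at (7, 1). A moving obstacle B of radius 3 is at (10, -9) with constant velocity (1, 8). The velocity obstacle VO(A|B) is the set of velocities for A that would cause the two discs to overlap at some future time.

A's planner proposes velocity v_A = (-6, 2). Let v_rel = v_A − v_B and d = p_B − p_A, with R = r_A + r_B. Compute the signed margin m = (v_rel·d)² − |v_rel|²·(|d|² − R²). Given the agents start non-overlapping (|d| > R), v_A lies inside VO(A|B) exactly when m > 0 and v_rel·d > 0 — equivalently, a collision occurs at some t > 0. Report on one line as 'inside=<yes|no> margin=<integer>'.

d = (3, -10),  |d|² = 109;  R = 7+3 = 10,  c = 109−10² = 9
v_rel = (-7, -6),  |v_rel|² = 85;  v_rel·d = (-7)·(3) + (-6)·(-10) = 39
85·t² − 78·t + 9 = 0  ⇒  m = 39² − 85·9 = 756
m = 756 > 0,  v_rel·d = 39 > 0  ⇒  inside

inside=yes margin=756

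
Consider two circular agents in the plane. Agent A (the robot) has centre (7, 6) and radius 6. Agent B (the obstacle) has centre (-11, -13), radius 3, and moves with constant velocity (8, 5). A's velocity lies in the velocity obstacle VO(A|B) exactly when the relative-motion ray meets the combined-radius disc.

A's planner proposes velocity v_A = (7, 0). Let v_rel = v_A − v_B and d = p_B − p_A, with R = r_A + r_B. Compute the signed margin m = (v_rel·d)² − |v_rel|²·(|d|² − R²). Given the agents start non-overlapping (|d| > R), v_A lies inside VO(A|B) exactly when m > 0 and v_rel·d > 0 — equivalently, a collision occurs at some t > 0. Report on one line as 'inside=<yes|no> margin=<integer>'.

d = (-18, -19),  |d|² = 685;  R = 6+3 = 9,  c = 685−9² = 604
v_rel = (-1, -5),  |v_rel|² = 26;  v_rel·d = (-1)·(-18) + (-5)·(-19) = 113
26·t² − 226·t + 604 = 0  ⇒  m = 113² − 26·604 = -2935
m = -2935 < 0,  v_rel·d = 113 > 0  ⇒  outside

inside=no margin=-2935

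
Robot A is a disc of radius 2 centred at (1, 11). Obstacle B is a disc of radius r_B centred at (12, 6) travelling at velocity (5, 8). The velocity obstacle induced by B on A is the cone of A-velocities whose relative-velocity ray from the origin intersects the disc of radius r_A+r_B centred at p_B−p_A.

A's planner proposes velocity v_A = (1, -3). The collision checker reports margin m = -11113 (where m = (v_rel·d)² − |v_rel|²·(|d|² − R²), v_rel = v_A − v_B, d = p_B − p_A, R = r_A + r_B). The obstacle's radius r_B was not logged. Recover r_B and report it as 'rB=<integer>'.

m = -11113
d = (11, -5);  v_rel = (-4, -11),  |v_rel|² = 137
v_rel×d = (-4)·(-5) − (-11)·(11) = 141
since m = R²·137 − 141²:  R² = (19881 + -11113) / 137 = 64
R = √64 = 8  ⇒  r_B = 8 − 2 = 6

rB=6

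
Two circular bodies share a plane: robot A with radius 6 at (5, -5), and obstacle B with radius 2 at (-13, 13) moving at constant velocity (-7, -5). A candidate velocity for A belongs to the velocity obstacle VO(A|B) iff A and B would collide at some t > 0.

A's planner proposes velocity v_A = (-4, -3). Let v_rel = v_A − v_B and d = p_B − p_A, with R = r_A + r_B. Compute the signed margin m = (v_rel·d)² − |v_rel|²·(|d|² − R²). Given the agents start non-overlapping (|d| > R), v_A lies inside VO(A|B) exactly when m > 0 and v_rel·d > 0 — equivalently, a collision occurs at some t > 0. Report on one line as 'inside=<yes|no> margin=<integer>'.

d = (-18, 18),  |d|² = 648;  R = 6+2 = 8,  c = 648−8² = 584
v_rel = (3, 2),  |v_rel|² = 13;  v_rel·d = (3)·(-18) + (2)·(18) = -18
13·t² + 36·t + 584 = 0  ⇒  m = (-18)² − 13·584 = -7268
m = -7268 < 0,  v_rel·d = -18 < 0  ⇒  outside

inside=no margin=-7268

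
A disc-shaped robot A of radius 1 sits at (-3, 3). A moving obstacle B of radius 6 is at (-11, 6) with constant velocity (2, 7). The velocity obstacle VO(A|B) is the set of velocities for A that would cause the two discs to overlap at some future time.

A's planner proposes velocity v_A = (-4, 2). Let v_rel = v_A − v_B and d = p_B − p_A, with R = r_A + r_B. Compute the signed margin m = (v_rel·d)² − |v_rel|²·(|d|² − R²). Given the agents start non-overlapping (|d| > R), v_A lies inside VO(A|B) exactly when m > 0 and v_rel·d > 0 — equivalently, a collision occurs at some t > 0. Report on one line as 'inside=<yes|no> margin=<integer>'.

d = (-8, 3),  |d|² = 73;  R = 1+6 = 7,  c = 73−7² = 24
v_rel = (-6, -5),  |v_rel|² = 61;  v_rel·d = (-6)·(-8) + (-5)·(3) = 33
61·t² − 66·t + 24 = 0  ⇒  m = 33² − 61·24 = -375
m = -375 < 0,  v_rel·d = 33 > 0  ⇒  outside

inside=no margin=-375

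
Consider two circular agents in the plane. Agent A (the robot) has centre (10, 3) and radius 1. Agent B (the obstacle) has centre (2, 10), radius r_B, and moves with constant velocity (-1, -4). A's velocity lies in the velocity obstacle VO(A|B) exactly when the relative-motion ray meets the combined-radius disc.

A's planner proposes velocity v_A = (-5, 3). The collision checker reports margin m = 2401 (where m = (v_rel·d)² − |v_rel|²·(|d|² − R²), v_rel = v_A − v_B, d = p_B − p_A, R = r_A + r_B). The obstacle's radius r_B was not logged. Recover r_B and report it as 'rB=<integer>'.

m = 2401
d = (-8, 7);  v_rel = (-4, 7),  |v_rel|² = 65
v_rel×d = (-4)·(7) − (7)·(-8) = 28
since m = R²·65 − 28²:  R² = (784 + 2401) / 65 = 49
R = √49 = 7  ⇒  r_B = 7 − 1 = 6

rB=6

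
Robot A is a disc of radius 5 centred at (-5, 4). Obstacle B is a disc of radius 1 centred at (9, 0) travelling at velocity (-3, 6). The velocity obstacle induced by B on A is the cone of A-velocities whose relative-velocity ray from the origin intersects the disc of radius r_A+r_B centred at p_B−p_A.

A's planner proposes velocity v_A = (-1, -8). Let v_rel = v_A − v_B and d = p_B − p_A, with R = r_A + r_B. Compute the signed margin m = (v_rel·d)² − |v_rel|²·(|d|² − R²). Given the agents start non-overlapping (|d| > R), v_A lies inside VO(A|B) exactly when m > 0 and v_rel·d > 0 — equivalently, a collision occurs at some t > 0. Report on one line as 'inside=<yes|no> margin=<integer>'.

d = (14, -4),  |d|² = 212;  R = 5+1 = 6,  c = 212−6² = 176
v_rel = (2, -14),  |v_rel|² = 200;  v_rel·d = (2)·(14) + (-14)·(-4) = 84
200·t² − 168·t + 176 = 0  ⇒  m = 84² − 200·176 = -28144
m = -28144 < 0,  v_rel·d = 84 > 0  ⇒  outside

inside=no margin=-28144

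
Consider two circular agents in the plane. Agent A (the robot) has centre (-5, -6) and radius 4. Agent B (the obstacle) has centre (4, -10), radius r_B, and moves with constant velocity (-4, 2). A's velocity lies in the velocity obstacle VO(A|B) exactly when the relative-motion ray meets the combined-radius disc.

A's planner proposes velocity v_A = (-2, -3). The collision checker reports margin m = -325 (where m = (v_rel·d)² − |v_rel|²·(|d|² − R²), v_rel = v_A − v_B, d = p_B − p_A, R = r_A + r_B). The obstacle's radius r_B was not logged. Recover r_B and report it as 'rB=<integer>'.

m = -325
d = (9, -4);  v_rel = (2, -5),  |v_rel|² = 29
v_rel×d = (2)·(-4) − (-5)·(9) = 37
since m = R²·29 − 37²:  R² = (1369 + -325) / 29 = 36
R = √36 = 6  ⇒  r_B = 6 − 4 = 2

rB=2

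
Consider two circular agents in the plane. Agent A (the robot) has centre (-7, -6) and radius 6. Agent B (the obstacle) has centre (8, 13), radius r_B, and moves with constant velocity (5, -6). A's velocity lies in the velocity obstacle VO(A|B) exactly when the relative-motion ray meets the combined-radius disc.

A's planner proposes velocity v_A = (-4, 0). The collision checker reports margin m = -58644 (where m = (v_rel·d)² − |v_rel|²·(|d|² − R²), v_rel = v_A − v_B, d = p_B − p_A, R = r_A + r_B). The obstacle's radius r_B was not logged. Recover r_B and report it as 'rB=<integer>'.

m = -58644
d = (15, 19);  v_rel = (-9, 6),  |v_rel|² = 117
v_rel×d = (-9)·(19) − (6)·(15) = -261
since m = R²·117 − (-261)²:  R² = (68121 + -58644) / 117 = 81
R = √81 = 9  ⇒  r_B = 9 − 6 = 3

rB=3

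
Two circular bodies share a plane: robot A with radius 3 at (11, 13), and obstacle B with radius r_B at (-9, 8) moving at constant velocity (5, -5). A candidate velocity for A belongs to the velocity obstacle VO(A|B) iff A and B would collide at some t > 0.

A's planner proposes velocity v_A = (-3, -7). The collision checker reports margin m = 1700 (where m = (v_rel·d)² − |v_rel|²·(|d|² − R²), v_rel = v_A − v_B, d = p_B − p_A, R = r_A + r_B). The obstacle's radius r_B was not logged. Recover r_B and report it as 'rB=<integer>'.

m = 1700
d = (-20, -5);  v_rel = (-8, -2),  |v_rel|² = 68
v_rel×d = (-8)·(-5) − (-2)·(-20) = 0
since m = R²·68 − 0²:  R² = (0 + 1700) / 68 = 25
R = √25 = 5  ⇒  r_B = 5 − 3 = 2

rB=2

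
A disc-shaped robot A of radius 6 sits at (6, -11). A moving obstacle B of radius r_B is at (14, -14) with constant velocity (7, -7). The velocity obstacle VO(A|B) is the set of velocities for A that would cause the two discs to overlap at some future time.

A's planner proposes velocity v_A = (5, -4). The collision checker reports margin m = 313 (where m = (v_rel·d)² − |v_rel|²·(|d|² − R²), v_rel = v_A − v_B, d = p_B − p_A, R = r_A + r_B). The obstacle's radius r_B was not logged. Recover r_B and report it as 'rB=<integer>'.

m = 313
d = (8, -3);  v_rel = (-2, 3),  |v_rel|² = 13
v_rel×d = (-2)·(-3) − (3)·(8) = -18
since m = R²·13 − (-18)²:  R² = (324 + 313) / 13 = 49
R = √49 = 7  ⇒  r_B = 7 − 6 = 1

rB=1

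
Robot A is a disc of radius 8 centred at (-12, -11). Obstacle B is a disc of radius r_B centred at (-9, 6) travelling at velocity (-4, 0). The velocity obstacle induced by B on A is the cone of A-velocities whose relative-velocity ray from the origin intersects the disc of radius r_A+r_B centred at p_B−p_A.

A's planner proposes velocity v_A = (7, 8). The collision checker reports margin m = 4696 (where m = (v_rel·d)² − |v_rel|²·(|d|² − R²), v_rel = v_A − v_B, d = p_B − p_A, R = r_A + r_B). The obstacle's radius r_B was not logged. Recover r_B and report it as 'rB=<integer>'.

m = 4696
d = (3, 17);  v_rel = (11, 8),  |v_rel|² = 185
v_rel×d = (11)·(17) − (8)·(3) = 163
since m = R²·185 − 163²:  R² = (26569 + 4696) / 185 = 169
R = √169 = 13  ⇒  r_B = 13 − 8 = 5

rB=5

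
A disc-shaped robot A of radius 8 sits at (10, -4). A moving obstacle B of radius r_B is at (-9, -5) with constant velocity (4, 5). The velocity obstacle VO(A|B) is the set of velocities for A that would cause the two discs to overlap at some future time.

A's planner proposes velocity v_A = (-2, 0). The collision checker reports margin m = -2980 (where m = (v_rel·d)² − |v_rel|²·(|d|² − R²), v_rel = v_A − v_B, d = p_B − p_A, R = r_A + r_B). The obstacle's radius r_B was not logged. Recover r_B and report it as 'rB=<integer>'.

m = -2980
d = (-19, -1);  v_rel = (-6, -5),  |v_rel|² = 61
v_rel×d = (-6)·(-1) − (-5)·(-19) = -89
since m = R²·61 − (-89)²:  R² = (7921 + -2980) / 61 = 81
R = √81 = 9  ⇒  r_B = 9 − 8 = 1

rB=1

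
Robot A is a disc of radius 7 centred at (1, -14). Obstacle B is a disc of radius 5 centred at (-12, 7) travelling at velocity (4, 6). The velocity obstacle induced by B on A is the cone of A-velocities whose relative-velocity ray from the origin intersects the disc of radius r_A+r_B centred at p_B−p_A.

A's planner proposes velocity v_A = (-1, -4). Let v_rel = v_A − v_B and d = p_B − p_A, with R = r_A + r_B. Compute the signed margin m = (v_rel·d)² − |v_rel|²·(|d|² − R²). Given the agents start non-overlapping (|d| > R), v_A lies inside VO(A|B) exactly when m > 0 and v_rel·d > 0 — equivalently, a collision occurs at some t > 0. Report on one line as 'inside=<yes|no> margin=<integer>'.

d = (-13, 21),  |d|² = 610;  R = 7+5 = 12,  c = 610−12² = 466
v_rel = (-5, -10),  |v_rel|² = 125;  v_rel·d = (-5)·(-13) + (-10)·(21) = -145
125·t² + 290·t + 466 = 0  ⇒  m = (-145)² − 125·466 = -37225
m = -37225 < 0,  v_rel·d = -145 < 0  ⇒  outside

inside=no margin=-37225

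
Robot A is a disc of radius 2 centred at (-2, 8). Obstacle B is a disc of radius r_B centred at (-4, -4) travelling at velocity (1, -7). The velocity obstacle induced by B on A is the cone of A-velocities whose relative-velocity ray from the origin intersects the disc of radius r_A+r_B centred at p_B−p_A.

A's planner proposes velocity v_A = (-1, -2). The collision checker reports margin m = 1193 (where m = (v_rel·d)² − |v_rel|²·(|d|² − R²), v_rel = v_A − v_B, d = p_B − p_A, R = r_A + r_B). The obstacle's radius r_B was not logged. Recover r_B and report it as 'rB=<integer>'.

m = 1193
d = (-2, -12);  v_rel = (-2, 5),  |v_rel|² = 29
v_rel×d = (-2)·(-12) − (5)·(-2) = 34
since m = R²·29 − 34²:  R² = (1156 + 1193) / 29 = 81
R = √81 = 9  ⇒  r_B = 9 − 2 = 7

rB=7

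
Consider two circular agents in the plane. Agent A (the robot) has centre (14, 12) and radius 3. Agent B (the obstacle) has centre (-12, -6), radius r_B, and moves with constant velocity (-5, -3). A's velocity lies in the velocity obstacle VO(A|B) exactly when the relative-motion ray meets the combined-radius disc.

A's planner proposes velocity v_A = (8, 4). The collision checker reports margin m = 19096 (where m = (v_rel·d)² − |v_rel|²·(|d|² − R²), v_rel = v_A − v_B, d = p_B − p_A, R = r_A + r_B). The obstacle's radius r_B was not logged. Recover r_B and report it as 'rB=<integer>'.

m = 19096
d = (-26, -18);  v_rel = (13, 7),  |v_rel|² = 218
v_rel×d = (13)·(-18) − (7)·(-26) = -52
since m = R²·218 − (-52)²:  R² = (2704 + 19096) / 218 = 100
R = √100 = 10  ⇒  r_B = 10 − 3 = 7

rB=7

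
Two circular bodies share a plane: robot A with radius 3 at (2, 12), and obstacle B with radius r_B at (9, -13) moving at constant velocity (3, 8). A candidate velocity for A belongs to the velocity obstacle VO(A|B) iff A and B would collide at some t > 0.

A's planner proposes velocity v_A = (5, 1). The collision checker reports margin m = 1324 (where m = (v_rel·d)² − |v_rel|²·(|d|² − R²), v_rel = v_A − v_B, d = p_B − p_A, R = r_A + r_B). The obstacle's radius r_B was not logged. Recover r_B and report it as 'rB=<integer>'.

m = 1324
d = (7, -25);  v_rel = (2, -7),  |v_rel|² = 53
v_rel×d = (2)·(-25) − (-7)·(7) = -1
since m = R²·53 − (-1)²:  R² = (1 + 1324) / 53 = 25
R = √25 = 5  ⇒  r_B = 5 − 3 = 2

rB=2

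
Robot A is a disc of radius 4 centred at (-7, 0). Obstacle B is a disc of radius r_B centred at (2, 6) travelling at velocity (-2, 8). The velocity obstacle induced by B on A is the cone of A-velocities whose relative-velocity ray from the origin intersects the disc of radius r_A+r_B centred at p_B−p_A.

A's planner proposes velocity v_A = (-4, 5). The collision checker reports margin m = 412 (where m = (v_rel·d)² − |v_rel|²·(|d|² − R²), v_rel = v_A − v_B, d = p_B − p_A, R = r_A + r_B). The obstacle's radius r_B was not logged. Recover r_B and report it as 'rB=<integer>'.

m = 412
d = (9, 6);  v_rel = (-2, -3),  |v_rel|² = 13
v_rel×d = (-2)·(6) − (-3)·(9) = 15
since m = R²·13 − 15²:  R² = (225 + 412) / 13 = 49
R = √49 = 7  ⇒  r_B = 7 − 4 = 3

rB=3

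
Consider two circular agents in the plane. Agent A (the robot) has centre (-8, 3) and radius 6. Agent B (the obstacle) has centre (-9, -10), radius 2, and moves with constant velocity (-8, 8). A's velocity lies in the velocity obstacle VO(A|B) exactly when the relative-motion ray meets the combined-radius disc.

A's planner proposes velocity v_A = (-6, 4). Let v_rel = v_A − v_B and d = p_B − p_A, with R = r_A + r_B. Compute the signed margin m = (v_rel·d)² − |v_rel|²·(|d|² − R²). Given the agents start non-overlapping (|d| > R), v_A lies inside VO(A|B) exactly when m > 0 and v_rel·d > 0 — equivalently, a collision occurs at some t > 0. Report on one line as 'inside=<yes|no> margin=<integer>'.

d = (-1, -13),  |d|² = 170;  R = 6+2 = 8,  c = 170−8² = 106
v_rel = (2, -4),  |v_rel|² = 20;  v_rel·d = (2)·(-1) + (-4)·(-13) = 50
20·t² − 100·t + 106 = 0  ⇒  m = 50² − 20·106 = 380
m = 380 > 0,  v_rel·d = 50 > 0  ⇒  inside

inside=yes margin=380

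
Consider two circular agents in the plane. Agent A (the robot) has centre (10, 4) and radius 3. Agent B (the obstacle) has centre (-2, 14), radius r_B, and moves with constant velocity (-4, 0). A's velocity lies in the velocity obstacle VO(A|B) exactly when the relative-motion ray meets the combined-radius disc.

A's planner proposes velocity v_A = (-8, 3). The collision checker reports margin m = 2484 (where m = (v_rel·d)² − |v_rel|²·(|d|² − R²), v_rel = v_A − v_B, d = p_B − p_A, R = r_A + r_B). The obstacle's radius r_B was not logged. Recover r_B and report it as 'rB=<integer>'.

m = 2484
d = (-12, 10);  v_rel = (-4, 3),  |v_rel|² = 25
v_rel×d = (-4)·(10) − (3)·(-12) = -4
since m = R²·25 − (-4)²:  R² = (16 + 2484) / 25 = 100
R = √100 = 10  ⇒  r_B = 10 − 3 = 7

rB=7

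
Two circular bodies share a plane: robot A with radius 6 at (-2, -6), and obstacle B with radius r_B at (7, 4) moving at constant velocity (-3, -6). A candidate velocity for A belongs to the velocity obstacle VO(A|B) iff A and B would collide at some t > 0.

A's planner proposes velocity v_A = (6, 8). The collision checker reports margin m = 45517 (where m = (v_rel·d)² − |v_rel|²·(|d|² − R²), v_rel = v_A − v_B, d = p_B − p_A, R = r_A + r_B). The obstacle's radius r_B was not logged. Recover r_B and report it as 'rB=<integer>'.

m = 45517
d = (9, 10);  v_rel = (9, 14),  |v_rel|² = 277
v_rel×d = (9)·(10) − (14)·(9) = -36
since m = R²·277 − (-36)²:  R² = (1296 + 45517) / 277 = 169
R = √169 = 13  ⇒  r_B = 13 − 6 = 7

rB=7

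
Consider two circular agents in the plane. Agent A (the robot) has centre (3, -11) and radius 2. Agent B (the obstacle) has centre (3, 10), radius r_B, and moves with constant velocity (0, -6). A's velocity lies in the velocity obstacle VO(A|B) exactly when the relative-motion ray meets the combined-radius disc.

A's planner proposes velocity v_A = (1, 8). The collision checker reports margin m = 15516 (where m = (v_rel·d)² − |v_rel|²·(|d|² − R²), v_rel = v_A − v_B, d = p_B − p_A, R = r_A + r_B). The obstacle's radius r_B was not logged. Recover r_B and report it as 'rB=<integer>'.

m = 15516
d = (0, 21);  v_rel = (1, 14),  |v_rel|² = 197
v_rel×d = (1)·(21) − (14)·(0) = 21
since m = R²·197 − 21²:  R² = (441 + 15516) / 197 = 81
R = √81 = 9  ⇒  r_B = 9 − 2 = 7

rB=7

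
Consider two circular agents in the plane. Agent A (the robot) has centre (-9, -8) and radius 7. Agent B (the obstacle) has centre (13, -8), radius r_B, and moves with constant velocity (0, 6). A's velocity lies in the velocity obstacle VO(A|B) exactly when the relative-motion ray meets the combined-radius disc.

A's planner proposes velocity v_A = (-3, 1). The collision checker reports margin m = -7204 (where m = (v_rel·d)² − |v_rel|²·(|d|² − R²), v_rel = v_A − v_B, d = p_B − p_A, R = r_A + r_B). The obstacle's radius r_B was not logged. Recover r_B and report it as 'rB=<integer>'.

m = -7204
d = (22, 0);  v_rel = (-3, -5),  |v_rel|² = 34
v_rel×d = (-3)·(0) − (-5)·(22) = 110
since m = R²·34 − 110²:  R² = (12100 + -7204) / 34 = 144
R = √144 = 12  ⇒  r_B = 12 − 7 = 5

rB=5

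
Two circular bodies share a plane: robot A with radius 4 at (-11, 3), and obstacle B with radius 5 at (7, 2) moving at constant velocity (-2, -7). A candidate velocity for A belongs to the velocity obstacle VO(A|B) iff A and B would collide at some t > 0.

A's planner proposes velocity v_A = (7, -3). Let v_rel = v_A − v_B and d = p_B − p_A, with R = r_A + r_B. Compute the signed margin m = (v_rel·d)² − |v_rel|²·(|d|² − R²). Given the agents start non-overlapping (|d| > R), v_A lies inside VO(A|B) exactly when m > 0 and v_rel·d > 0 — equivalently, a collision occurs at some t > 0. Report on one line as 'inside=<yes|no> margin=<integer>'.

d = (18, -1),  |d|² = 325;  R = 4+5 = 9,  c = 325−9² = 244
v_rel = (9, 4),  |v_rel|² = 97;  v_rel·d = (9)·(18) + (4)·(-1) = 158
97·t² − 316·t + 244 = 0  ⇒  m = 158² − 97·244 = 1296
m = 1296 > 0,  v_rel·d = 158 > 0  ⇒  inside

inside=yes margin=1296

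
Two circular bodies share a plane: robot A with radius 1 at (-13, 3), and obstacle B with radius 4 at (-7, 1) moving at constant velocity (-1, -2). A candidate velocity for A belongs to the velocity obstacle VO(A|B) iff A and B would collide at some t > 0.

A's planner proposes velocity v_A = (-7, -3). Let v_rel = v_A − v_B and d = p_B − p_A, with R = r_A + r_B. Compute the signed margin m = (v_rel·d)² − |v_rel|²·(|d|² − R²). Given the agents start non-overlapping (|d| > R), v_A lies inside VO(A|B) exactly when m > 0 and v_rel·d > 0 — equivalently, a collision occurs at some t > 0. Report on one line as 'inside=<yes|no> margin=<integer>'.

d = (6, -2),  |d|² = 40;  R = 1+4 = 5,  c = 40−5² = 15
v_rel = (-6, -1),  |v_rel|² = 37;  v_rel·d = (-6)·(6) + (-1)·(-2) = -34
37·t² + 68·t + 15 = 0  ⇒  m = (-34)² − 37·15 = 601
m = 601 > 0,  v_rel·d = -34 < 0  ⇒  outside

inside=no margin=601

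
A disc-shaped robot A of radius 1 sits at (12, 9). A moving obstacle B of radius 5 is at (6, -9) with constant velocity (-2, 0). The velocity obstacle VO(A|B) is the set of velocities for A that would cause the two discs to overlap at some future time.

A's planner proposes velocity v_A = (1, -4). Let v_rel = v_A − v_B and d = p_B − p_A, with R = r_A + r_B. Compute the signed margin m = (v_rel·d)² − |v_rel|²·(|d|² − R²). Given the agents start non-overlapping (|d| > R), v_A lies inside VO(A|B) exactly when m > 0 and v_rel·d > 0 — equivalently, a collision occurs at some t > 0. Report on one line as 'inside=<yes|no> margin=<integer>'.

d = (-6, -18),  |d|² = 360;  R = 1+5 = 6,  c = 360−6² = 324
v_rel = (3, -4),  |v_rel|² = 25;  v_rel·d = (3)·(-6) + (-4)·(-18) = 54
25·t² − 108·t + 324 = 0  ⇒  m = 54² − 25·324 = -5184
m = -5184 < 0,  v_rel·d = 54 > 0  ⇒  outside

inside=no margin=-5184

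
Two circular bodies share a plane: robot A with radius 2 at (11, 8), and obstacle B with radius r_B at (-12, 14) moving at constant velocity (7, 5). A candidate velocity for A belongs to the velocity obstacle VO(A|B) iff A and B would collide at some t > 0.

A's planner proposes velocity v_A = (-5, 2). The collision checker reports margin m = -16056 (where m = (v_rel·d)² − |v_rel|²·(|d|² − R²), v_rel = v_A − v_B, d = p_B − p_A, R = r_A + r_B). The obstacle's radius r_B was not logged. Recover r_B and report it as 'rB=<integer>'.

m = -16056
d = (-23, 6);  v_rel = (-12, -3),  |v_rel|² = 153
v_rel×d = (-12)·(6) − (-3)·(-23) = -141
since m = R²·153 − (-141)²:  R² = (19881 + -16056) / 153 = 25
R = √25 = 5  ⇒  r_B = 5 − 2 = 3

rB=3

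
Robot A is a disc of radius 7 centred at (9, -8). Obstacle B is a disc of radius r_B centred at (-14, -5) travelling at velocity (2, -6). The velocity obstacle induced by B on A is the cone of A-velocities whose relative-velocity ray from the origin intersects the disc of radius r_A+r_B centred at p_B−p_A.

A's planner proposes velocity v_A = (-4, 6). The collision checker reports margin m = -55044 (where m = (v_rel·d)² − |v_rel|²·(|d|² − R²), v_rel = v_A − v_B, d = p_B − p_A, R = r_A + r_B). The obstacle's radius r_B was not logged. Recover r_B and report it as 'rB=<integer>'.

m = -55044
d = (-23, 3);  v_rel = (-6, 12),  |v_rel|² = 180
v_rel×d = (-6)·(3) − (12)·(-23) = 258
since m = R²·180 − 258²:  R² = (66564 + -55044) / 180 = 64
R = √64 = 8  ⇒  r_B = 8 − 7 = 1

rB=1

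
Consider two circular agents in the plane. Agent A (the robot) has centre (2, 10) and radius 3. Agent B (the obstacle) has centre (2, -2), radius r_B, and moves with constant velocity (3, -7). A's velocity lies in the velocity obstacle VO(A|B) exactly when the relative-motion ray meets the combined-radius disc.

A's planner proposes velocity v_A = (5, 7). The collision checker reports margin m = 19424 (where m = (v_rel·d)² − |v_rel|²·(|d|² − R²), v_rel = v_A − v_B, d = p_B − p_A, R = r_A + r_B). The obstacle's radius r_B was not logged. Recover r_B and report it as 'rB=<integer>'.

m = 19424
d = (0, -12);  v_rel = (2, 14),  |v_rel|² = 200
v_rel×d = (2)·(-12) − (14)·(0) = -24
since m = R²·200 − (-24)²:  R² = (576 + 19424) / 200 = 100
R = √100 = 10  ⇒  r_B = 10 − 3 = 7

rB=7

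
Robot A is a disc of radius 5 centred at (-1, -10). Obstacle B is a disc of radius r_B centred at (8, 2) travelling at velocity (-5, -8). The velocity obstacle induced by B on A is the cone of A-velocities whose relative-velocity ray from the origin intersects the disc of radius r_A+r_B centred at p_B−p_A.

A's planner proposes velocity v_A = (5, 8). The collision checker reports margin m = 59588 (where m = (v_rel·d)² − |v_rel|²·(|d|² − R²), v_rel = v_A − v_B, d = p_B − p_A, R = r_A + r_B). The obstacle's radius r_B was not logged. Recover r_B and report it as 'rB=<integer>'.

m = 59588
d = (9, 12);  v_rel = (10, 16),  |v_rel|² = 356
v_rel×d = (10)·(12) − (16)·(9) = -24
since m = R²·356 − (-24)²:  R² = (576 + 59588) / 356 = 169
R = √169 = 13  ⇒  r_B = 13 − 5 = 8

rB=8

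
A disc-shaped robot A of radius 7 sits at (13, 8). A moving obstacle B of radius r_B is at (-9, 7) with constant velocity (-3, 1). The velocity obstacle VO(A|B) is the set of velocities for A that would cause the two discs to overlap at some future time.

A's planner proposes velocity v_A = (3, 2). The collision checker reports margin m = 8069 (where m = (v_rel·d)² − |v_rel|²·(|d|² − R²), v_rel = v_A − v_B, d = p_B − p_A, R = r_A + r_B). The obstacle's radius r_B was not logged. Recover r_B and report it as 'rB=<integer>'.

m = 8069
d = (-22, -1);  v_rel = (6, 1),  |v_rel|² = 37
v_rel×d = (6)·(-1) − (1)·(-22) = 16
since m = R²·37 − 16²:  R² = (256 + 8069) / 37 = 225
R = √225 = 15  ⇒  r_B = 15 − 7 = 8

rB=8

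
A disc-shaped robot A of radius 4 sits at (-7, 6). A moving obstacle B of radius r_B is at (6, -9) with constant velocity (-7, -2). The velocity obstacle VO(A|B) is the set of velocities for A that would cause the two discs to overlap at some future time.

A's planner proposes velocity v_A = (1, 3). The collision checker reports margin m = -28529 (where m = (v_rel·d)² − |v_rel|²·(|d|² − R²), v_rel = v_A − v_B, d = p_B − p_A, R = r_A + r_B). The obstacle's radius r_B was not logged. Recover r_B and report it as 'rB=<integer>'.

m = -28529
d = (13, -15);  v_rel = (8, 5),  |v_rel|² = 89
v_rel×d = (8)·(-15) − (5)·(13) = -185
since m = R²·89 − (-185)²:  R² = (34225 + -28529) / 89 = 64
R = √64 = 8  ⇒  r_B = 8 − 4 = 4

rB=4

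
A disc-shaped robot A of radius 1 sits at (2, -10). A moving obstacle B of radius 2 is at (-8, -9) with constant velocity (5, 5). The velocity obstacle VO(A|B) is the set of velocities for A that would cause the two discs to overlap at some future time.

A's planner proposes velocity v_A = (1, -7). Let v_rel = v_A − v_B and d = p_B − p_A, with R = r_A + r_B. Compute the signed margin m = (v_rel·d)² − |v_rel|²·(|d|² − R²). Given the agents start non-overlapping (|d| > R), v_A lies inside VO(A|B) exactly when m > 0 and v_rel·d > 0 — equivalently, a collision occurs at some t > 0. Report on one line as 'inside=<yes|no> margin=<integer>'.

d = (-10, 1),  |d|² = 101;  R = 1+2 = 3,  c = 101−3² = 92
v_rel = (-4, -12),  |v_rel|² = 160;  v_rel·d = (-4)·(-10) + (-12)·(1) = 28
160·t² − 56·t + 92 = 0  ⇒  m = 28² − 160·92 = -13936
m = -13936 < 0,  v_rel·d = 28 > 0  ⇒  outside

inside=no margin=-13936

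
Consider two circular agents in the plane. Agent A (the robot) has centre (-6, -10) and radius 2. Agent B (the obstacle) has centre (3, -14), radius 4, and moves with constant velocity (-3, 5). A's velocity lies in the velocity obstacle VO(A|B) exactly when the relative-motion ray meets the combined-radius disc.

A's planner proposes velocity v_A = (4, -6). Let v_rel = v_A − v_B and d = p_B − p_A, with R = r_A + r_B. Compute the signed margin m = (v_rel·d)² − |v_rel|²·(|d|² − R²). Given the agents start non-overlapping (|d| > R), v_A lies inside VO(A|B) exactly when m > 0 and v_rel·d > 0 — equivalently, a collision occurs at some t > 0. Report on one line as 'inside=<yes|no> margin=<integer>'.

d = (9, -4),  |d|² = 97;  R = 2+4 = 6,  c = 97−6² = 61
v_rel = (7, -11),  |v_rel|² = 170;  v_rel·d = (7)·(9) + (-11)·(-4) = 107
170·t² − 214·t + 61 = 0  ⇒  m = 107² − 170·61 = 1079
m = 1079 > 0,  v_rel·d = 107 > 0  ⇒  inside

inside=yes margin=1079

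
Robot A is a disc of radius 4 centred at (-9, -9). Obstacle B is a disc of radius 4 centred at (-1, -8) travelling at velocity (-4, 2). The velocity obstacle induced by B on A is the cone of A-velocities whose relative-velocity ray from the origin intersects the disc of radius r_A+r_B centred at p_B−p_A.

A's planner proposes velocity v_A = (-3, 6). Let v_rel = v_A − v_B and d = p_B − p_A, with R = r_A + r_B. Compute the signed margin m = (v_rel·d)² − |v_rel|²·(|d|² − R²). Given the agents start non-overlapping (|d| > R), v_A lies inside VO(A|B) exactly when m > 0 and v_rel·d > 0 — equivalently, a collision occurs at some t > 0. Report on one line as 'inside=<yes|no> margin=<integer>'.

d = (8, 1),  |d|² = 65;  R = 4+4 = 8,  c = 65−8² = 1
v_rel = (1, 4),  |v_rel|² = 17;  v_rel·d = (1)·(8) + (4)·(1) = 12
17·t² − 24·t + 1 = 0  ⇒  m = 12² − 17·1 = 127
m = 127 > 0,  v_rel·d = 12 > 0  ⇒  inside

inside=yes margin=127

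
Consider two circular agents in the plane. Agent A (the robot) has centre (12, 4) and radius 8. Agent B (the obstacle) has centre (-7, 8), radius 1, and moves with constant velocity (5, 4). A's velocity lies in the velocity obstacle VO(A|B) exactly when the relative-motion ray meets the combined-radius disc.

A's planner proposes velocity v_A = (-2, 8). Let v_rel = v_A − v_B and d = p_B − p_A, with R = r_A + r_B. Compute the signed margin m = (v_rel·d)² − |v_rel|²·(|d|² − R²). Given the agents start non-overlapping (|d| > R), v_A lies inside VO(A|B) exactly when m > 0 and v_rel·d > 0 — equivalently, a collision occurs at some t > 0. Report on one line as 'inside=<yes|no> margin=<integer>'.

d = (-19, 4),  |d|² = 377;  R = 8+1 = 9,  c = 377−9² = 296
v_rel = (-7, 4),  |v_rel|² = 65;  v_rel·d = (-7)·(-19) + (4)·(4) = 149
65·t² − 298·t + 296 = 0  ⇒  m = 149² − 65·296 = 2961
m = 2961 > 0,  v_rel·d = 149 > 0  ⇒  inside

inside=yes margin=2961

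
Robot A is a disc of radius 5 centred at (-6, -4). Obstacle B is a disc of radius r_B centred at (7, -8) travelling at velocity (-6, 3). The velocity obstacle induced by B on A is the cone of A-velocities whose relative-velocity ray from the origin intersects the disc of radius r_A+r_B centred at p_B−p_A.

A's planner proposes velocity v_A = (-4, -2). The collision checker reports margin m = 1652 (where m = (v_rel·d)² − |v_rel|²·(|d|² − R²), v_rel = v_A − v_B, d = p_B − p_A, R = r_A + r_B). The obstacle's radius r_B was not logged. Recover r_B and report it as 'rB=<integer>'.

m = 1652
d = (13, -4);  v_rel = (2, -5),  |v_rel|² = 29
v_rel×d = (2)·(-4) − (-5)·(13) = 57
since m = R²·29 − 57²:  R² = (3249 + 1652) / 29 = 169
R = √169 = 13  ⇒  r_B = 13 − 5 = 8

rB=8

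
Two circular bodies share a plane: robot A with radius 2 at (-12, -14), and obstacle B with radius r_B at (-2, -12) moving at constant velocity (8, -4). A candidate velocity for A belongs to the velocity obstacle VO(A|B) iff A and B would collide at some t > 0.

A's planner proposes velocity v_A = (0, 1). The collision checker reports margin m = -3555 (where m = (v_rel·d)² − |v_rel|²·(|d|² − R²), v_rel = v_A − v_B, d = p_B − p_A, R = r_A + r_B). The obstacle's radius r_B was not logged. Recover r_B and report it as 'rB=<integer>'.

m = -3555
d = (10, 2);  v_rel = (-8, 5),  |v_rel|² = 89
v_rel×d = (-8)·(2) − (5)·(10) = -66
since m = R²·89 − (-66)²:  R² = (4356 + -3555) / 89 = 9
R = √9 = 3  ⇒  r_B = 3 − 2 = 1

rB=1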